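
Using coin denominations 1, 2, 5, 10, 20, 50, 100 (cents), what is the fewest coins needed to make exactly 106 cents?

106 − 1×100→6 − 1×5→1 − 1×1→0
Total coins = 1 + 1 + 1 = 3

3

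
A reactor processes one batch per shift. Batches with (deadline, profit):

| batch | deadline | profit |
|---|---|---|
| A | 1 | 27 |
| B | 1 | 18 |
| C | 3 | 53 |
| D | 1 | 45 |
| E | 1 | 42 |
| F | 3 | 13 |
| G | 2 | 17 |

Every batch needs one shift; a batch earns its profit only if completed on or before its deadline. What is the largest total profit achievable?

Profit order: C=53 D=45 E=42 A=27 B=18 G=17 F=13
Assign: C→slot 3, D→slot 1, E skipped, A skipped, B skipped, G→slot 2, F skipped.
Slots: [1:D] [2:G] [3:C]
Profit = 45 + 17 + 53 = 115

115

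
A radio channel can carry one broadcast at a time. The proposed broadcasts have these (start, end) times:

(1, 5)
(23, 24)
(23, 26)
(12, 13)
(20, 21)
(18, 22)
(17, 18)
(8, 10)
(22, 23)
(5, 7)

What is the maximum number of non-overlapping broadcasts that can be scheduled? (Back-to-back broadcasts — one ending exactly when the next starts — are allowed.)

By end time: (1,5), (5,7), (8,10), (12,13), (17,18), (20,21), (18,22), (22,23), (23,24), (23,26).
Pick (1,5); next start ≥ 5 → (5,7); next start ≥ 7 → (8,10); next start ≥ 10 → (12,13); next start ≥ 13 → (17,18); next start ≥ 18 → (20,21); next start ≥ 21 → (22,23); next start ≥ 23 → (23,24).
Selected 8 broadcasts.

8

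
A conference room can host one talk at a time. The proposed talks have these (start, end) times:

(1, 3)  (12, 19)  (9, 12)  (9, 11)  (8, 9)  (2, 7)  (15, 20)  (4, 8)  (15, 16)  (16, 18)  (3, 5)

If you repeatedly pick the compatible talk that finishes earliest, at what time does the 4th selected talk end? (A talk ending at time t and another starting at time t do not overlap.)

11

Order by finish time; keep every interval that doesn't clash with the previous kept one.
Sorted by end: (1,3)  (3,5)  (2,7)  (4,8)  (8,9)  (9,11)  (9,12)  (15,16)  (16,18)  (12,19)  (15,20)
take (1,3); take (3,5); skip (2,7); take (8,9); take (9,11); take (15,16); take (16,18).
Selected: (1,3) (3,5) (8,9) (9,11) (15,16) (16,18)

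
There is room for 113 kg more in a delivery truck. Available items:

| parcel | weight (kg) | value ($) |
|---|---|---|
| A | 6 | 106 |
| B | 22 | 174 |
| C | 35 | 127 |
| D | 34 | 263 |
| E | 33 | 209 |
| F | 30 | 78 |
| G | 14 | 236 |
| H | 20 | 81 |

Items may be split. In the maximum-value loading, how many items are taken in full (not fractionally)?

Greedy by value/weight ratio, highest first.
Ratios (sorted): A 17.67, G 16.86, B 7.91, D 7.74, E 6.33, H 4.05, C 3.63, F 2.60
take A (6 @ 106); take G (14 @ 236); take B (22 @ 174); take D (34 @ 263); take E (33 @ 209); take 4/20 of H → 16.20. Capacity used 113/113.
5 item(s) taken whole; one partial (take 4/20 of H).

5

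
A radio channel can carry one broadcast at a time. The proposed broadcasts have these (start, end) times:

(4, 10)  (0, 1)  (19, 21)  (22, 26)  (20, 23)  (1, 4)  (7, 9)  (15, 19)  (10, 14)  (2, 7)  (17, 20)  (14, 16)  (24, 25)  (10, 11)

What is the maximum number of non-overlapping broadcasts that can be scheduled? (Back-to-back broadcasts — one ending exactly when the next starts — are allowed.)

8

Greedy by earliest finish: after sorting by end time, pick each interval compatible with the last pick.
By end time: (0,1), (1,4), (2,7), (7,9), (4,10), (10,11), (10,14), (14,16), (15,19), (17,20), (19,21), (20,23), (24,25), (22,26).
Pick (0,1); next start ≥ 1 → (1,4); next start ≥ 4 → (7,9); next start ≥ 9 → (10,11); next start ≥ 11 → (14,16); next start ≥ 16 → (17,20); next start ≥ 20 → (20,23); next start ≥ 23 → (24,25).
Selected 8 broadcasts.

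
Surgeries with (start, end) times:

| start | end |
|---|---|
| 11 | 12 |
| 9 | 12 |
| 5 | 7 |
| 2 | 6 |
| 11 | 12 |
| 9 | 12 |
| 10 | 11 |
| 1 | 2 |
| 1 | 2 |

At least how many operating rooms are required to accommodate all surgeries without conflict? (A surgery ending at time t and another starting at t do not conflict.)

The answer is the maximum number of intervals overlapping at any instant.
Events (time:±→running): 1:+→1 1:+→2 2:-→1 2:-→0 2:+→1 5:+→2 6:-→1 7:-→0 9:+→1 9:+→2 10:+→3 11:-→2 11:+→3 11:+→4 … peak 4.

4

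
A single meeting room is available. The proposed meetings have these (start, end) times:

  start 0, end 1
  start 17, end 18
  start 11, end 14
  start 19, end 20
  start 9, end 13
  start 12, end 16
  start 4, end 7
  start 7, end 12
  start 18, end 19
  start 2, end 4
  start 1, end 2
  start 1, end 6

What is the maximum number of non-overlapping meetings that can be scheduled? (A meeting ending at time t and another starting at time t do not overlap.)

Order by finish time; keep every interval that doesn't clash with the previous kept one.
Sorted by end: (0,1)  (1,2)  (2,4)  (1,6)  (4,7)  (7,12)  (9,13)  (11,14)  (12,16)  (17,18)  (18,19)  (19,20)
take (0,1); take (1,2); take (2,4); skip (1,6); take (4,7); take (7,12); take (12,16); take (17,18); take (18,19); take (19,20).
Selected 9 meetings.

9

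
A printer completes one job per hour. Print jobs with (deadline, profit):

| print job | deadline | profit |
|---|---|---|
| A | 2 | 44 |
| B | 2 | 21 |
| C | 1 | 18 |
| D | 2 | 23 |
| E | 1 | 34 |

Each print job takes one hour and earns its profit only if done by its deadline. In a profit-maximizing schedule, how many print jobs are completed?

2

Take jobs in profit order; each goes to the latest open slot no later than its deadline.
By profit: A(d2,44), E(d1,34), D(d2,23), B(d2,21), C(d1,18)
A→slot 2; E→slot 1; D skipped; B skipped; C skipped.
2 of 5 scheduled.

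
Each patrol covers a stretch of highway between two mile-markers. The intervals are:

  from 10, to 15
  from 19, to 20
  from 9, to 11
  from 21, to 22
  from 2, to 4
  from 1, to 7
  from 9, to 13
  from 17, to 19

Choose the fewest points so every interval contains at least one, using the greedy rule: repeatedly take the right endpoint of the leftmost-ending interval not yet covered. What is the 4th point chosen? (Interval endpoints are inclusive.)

Process intervals by earliest right end; each time one isn't hit yet, stab at its right endpoint.
By right end: [2,4]  [1,7]  [9,11]  [9,13]  [10,15]  [17,19]  [19,20]  [21,22]
[2,4] uncovered → point at 4; [9,11] uncovered → point at 11; [17,19] uncovered → point at 19; [21,22] uncovered → point at 22.
Points: 4, 11, 19, 22 (4 total).

22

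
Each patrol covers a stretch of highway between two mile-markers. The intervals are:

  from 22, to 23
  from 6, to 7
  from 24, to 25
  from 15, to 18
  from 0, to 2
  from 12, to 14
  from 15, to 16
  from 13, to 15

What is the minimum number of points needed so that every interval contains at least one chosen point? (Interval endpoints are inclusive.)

6

Sort by right endpoint; whenever an interval is uncovered, place a point at its right end.
By right end: [0,2]  [6,7]  [12,14]  [13,15]  [15,16]  [15,18]  [22,23]  [24,25]
[0,2] uncovered → point at 2; [6,7] uncovered → point at 7; [12,14] uncovered → point at 14; [15,16] uncovered → point at 16; [22,23] uncovered → point at 23; [24,25] uncovered → point at 25.
Points: 2, 7, 14, 16, 23, 25 (6 total).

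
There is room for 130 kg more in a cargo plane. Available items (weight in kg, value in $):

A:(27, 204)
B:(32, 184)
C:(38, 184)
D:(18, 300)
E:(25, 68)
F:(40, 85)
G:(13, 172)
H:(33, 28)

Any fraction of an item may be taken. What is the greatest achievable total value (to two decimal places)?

1049.44

Greedy by value/weight ratio, highest first.
Order: D (300/18=16.67) > G (172/13=13.23) > A (204/27=7.56) > B (184/32=5.75) > C (184/38=4.84) > E (68/25=2.72) > F (85/40=2.12) > H (28/33=0.85)
Fill: take D (18 @ 300) → take G (13 @ 172) → take A (27 @ 204) → take B (32 @ 184) → take C (38 @ 184) → take 2/25 of E → 5.44; 130/130 used.
Total value = 1049.44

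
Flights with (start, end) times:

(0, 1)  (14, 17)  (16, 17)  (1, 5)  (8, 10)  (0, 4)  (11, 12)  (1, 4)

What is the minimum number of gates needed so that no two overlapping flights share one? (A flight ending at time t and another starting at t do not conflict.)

3

Count concurrent intervals with a sweep; the peak is the room count.
starts: [0, 0, 1, 1, 8, 11, 14, 16]
ends:   [1, 4, 4, 5, 10, 12, 17, 17]
s0→1 s0→2 e1→1 s1→2 s1→3  — peak 3.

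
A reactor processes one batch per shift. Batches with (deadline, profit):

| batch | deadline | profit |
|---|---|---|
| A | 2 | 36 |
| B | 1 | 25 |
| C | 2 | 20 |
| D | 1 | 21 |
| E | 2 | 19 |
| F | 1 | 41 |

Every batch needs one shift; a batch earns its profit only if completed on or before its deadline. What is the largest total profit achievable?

77

Sort by profit descending; place each in the latest free slot ≤ its deadline.
Profit order: F=41 A=36 B=25 D=21 C=20 E=19
Assign: F→slot 1, A→slot 2, B skipped, D skipped, C skipped, E skipped.
Slots: [1:F] [2:A]
Profit = 41 + 36 = 77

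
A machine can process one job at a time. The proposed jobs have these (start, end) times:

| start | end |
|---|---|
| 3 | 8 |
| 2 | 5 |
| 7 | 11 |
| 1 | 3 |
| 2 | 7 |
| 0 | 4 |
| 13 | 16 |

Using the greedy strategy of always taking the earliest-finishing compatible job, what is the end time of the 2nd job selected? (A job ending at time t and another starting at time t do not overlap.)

8

Greedy by earliest finish: after sorting by end time, pick each interval compatible with the last pick.
Sorted by end: (1,3)  (0,4)  (2,5)  (2,7)  (3,8)  (7,11)  (13,16)
take (1,3); skip (2,7); take (3,8); take (13,16).
Selected: (1,3) (3,8) (13,16)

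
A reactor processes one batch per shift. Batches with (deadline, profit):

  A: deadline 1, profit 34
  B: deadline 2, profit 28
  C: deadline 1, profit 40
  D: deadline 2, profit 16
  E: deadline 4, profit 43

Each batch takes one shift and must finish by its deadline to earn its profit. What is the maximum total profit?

Sort by profit descending; place each in the latest free slot ≤ its deadline.
Profit order: E=43 C=40 A=34 B=28 D=16
Assign: E→slot 4, C→slot 1, A skipped, B→slot 2, D skipped.
Slots: [1:C] [2:B] [4:E]
Profit = 40 + 28 + 43 = 111

111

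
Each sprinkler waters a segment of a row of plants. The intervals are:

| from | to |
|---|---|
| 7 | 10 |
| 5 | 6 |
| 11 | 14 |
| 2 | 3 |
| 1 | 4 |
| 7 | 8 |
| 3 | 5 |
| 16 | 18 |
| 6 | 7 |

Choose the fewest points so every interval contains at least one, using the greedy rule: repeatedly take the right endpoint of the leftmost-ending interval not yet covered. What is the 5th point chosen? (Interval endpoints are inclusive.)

18

By right end: [2,3]  [1,4]  [3,5]  [5,6]  [6,7]  [7,8]  [7,10]  [11,14]  [16,18]
[2,3] uncovered → point at 3; [5,6] uncovered → point at 6; [7,8] uncovered → point at 8; [11,14] uncovered → point at 14; [16,18] uncovered → point at 18.
Points: 3, 6, 8, 14, 18 (5 total).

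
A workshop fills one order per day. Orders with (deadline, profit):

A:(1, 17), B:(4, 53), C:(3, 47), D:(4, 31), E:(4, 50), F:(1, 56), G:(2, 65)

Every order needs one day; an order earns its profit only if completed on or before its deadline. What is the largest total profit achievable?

224

Profit order: G=65 F=56 B=53 E=50 C=47 D=31 A=17
Assign: G→slot 2, F→slot 1, B→slot 4, E→slot 3, C skipped, D skipped, A skipped.
Slots: [1:F] [2:G] [3:E] [4:B]
Profit = 56 + 65 + 50 + 53 = 224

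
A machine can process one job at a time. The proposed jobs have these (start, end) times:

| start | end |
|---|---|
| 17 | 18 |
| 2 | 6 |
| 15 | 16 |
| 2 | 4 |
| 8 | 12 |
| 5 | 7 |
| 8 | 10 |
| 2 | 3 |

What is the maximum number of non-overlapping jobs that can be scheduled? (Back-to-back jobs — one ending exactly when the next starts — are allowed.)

5

Order by finish time; keep every interval that doesn't clash with the previous kept one.
By end time: (2,3), (2,4), (2,6), (5,7), (8,10), (8,12), (15,16), (17,18).
Pick (2,3); next start ≥ 3 → (5,7); next start ≥ 7 → (8,10); next start ≥ 10 → (15,16); next start ≥ 16 → (17,18).
Selected 5 jobs.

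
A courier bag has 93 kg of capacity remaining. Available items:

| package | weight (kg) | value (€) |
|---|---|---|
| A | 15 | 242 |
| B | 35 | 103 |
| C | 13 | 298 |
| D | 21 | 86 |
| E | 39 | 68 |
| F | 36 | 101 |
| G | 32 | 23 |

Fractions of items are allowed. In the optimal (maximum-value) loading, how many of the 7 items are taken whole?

4

Greedy by value/weight ratio, highest first.
Ratios (sorted): C 22.92, A 16.13, D 4.10, B 2.94, F 2.81, E 1.74, G 0.72
take C (13 @ 298); take A (15 @ 242); take D (21 @ 86); take B (35 @ 103); take 9/36 of F → 25.25. Capacity used 93/93.
4 item(s) taken whole; one partial (take 9/36 of F).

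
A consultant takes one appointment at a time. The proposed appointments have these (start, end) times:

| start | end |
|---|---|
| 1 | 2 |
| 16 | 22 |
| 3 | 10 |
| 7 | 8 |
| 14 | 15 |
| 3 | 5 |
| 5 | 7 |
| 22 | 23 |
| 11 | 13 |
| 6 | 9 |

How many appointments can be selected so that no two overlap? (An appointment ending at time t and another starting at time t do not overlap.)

Greedy by earliest finish: after sorting by end time, pick each interval compatible with the last pick.
By end time: (1,2), (3,5), (5,7), (7,8), (6,9), (3,10), (11,13), (14,15), (16,22), (22,23).
Pick (1,2); next start ≥ 2 → (3,5); next start ≥ 5 → (5,7); next start ≥ 7 → (7,8); next start ≥ 8 → (11,13); next start ≥ 13 → (14,15); next start ≥ 15 → (16,22); next start ≥ 22 → (22,23).
Selected 8 appointments.

8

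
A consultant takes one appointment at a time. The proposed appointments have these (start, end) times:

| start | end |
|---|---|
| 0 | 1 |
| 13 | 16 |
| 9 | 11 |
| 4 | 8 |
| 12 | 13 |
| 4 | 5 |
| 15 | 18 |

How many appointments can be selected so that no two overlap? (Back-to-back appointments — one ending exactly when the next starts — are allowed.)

Order by finish time; keep every interval that doesn't clash with the previous kept one.
By end time: (0,1), (4,5), (4,8), (9,11), (12,13), (13,16), (15,18).
Pick (0,1); next start ≥ 1 → (4,5); next start ≥ 5 → (9,11); next start ≥ 11 → (12,13); next start ≥ 13 → (13,16).
Selected 5 appointments.

5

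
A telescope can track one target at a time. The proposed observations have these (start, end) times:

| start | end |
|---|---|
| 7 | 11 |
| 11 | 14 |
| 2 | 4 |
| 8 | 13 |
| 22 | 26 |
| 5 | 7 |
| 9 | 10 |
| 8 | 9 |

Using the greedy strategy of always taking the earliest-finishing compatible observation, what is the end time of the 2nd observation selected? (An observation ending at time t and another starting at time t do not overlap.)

7

Greedy by earliest finish: after sorting by end time, pick each interval compatible with the last pick.
Sorted by end: (2,4)  (5,7)  (8,9)  (9,10)  (7,11)  (8,13)  (11,14)  (22,26)
take (2,4); take (5,7); take (8,9); take (9,10); skip (7,11); skip (8,13); take (11,14); take (22,26).
Selected: (2,4) (5,7) (8,9) (9,10) (11,14) (22,26)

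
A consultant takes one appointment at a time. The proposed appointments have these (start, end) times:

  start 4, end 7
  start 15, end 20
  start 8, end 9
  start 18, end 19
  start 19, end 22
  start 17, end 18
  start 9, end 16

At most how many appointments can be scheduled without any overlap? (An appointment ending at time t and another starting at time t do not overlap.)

Order by finish time; keep every interval that doesn't clash with the previous kept one.
Sorted by end: (4,7)  (8,9)  (9,16)  (17,18)  (18,19)  (15,20)  (19,22)
take (4,7); take (8,9); take (9,16); take (17,18); take (18,19); take (19,22).
Selected 6 appointments.

6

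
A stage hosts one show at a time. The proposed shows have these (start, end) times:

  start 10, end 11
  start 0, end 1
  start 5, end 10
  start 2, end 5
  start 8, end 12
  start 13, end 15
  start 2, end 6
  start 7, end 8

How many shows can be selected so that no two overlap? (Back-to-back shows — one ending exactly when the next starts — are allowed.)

5

Order by finish time; keep every interval that doesn't clash with the previous kept one.
Sorted by end: (0,1)  (2,5)  (2,6)  (7,8)  (5,10)  (10,11)  (8,12)  (13,15)
take (0,1); take (2,5); skip (2,6); take (7,8); take (10,11); take (13,15).
Selected 5 shows.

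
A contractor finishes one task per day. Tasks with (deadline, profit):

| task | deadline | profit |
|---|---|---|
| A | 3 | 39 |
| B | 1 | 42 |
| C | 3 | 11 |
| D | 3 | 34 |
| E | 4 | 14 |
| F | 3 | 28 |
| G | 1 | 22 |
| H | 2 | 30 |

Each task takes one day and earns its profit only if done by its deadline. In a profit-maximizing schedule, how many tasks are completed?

4

By profit: B(d1,42), A(d3,39), D(d3,34), H(d2,30), F(d3,28), G(d1,22), E(d4,14), C(d3,11)
B→slot 1; A→slot 3; D→slot 2; H skipped; F skipped; G skipped; E→slot 4; C skipped.
4 of 8 scheduled.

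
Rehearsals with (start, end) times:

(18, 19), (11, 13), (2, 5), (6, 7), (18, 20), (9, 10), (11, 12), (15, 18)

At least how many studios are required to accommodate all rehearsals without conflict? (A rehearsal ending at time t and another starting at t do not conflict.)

2

Events (time:±→running): 2:+→1 5:-→0 6:+→1 7:-→0 9:+→1 10:-→0 11:+→1 11:+→2 … peak 2.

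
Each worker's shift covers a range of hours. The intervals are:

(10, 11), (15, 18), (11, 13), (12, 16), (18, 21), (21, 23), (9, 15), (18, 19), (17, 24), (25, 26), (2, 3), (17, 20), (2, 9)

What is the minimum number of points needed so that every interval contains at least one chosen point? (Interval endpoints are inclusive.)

6

By right end: [2,3]  [2,9]  [10,11]  [11,13]  [9,15]  [12,16]  [15,18]  [18,19]  [17,20]  [18,21]  [21,23]  [17,24]  [25,26]
[2,3] uncovered → point at 3; [10,11] uncovered → point at 11; [12,16] uncovered → point at 16; [18,19] uncovered → point at 19; [21,23] uncovered → point at 23; [25,26] uncovered → point at 26.
Points: 3, 11, 16, 19, 23, 26 (6 total).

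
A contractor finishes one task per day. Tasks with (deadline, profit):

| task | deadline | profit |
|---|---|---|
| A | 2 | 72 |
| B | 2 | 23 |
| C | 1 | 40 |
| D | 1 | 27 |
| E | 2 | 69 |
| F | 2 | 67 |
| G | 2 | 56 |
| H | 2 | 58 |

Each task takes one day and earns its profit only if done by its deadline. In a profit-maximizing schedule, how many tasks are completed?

Sort by profit descending; place each in the latest free slot ≤ its deadline.
Profit order: A=72 E=69 F=67 H=58 G=56 C=40 D=27 B=23
Assign: A→slot 2, E→slot 1, F skipped, H skipped, G skipped, C skipped, D skipped, B skipped.
Slots: [1:E] [2:A]
2 of 8 scheduled.

2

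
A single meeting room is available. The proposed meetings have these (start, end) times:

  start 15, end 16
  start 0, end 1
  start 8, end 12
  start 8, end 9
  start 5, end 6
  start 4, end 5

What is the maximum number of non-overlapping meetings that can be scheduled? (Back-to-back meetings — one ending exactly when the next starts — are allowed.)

Sort by end time and greedily take each interval whose start is ≥ the last chosen end.
By end time: (0,1), (4,5), (5,6), (8,9), (8,12), (15,16).
Pick (0,1); next start ≥ 1 → (4,5); next start ≥ 5 → (5,6); next start ≥ 6 → (8,9); next start ≥ 9 → (15,16).
Selected 5 meetings.

5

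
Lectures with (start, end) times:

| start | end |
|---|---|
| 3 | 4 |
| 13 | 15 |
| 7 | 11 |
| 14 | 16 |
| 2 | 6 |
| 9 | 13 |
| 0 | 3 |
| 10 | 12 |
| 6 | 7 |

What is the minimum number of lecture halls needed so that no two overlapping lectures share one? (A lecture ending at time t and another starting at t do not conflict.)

starts: [0, 2, 3, 6, 7, 9, 10, 13, 14]
ends:   [3, 4, 6, 7, 11, 12, 13, 15, 16]
s0→1 s2→2 e3→1 s3→2 e4→1 e6→0 s6→1 e7→0 s7→1 s9→2 s10→3  — peak 3.

3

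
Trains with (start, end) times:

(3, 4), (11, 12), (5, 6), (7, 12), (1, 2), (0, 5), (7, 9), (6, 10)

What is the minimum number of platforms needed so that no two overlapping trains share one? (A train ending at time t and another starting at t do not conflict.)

Events (time:±→running): 0:+→1 1:+→2 2:-→1 3:+→2 4:-→1 5:-→0 5:+→1 6:-→0 6:+→1 7:+→2 7:+→3 … peak 3.

3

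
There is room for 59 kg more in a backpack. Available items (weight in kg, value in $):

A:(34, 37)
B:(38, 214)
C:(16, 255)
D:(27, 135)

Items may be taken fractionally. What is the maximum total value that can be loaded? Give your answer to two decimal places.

Ratios (sorted): C 15.94, B 5.63, D 5.00, A 1.09
take C (16 @ 255); take B (38 @ 214); take 5/27 of D → 25.00. Capacity used 59/59.
Total value = 494.00

494.00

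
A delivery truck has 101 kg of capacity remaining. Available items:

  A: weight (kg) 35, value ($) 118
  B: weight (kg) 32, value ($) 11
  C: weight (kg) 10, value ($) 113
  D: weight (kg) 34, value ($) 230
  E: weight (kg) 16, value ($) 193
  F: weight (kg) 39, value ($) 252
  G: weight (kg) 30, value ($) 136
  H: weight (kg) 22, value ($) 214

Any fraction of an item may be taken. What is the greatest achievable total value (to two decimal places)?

872.77

Order: E (193/16=12.06) > C (113/10=11.30) > H (214/22=9.73) > D (230/34=6.76) > F (252/39=6.46) > G (136/30=4.53) > A (118/35=3.37) > B (11/32=0.34)
Fill: take E (16 @ 193) → take C (10 @ 113) → take H (22 @ 214) → take D (34 @ 230) → take 19/39 of F → 122.77; 101/101 used.
Total value = 872.77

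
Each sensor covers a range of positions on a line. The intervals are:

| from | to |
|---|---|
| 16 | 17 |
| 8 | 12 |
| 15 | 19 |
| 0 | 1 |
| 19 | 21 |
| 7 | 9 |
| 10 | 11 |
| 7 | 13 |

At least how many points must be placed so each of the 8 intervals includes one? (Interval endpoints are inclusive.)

Process intervals by earliest right end; each time one isn't hit yet, stab at its right endpoint.
Sorted: [0,1] [7,9] [10,11] [8,12] [7,13] [16,17] [15,19] [19,21]
{[0,1]} hit by 1; {[7,9]} hit by 9; {[10,11],[8,12],[7,13]} hit by 11; {[16,17],[15,19]} hit by 17; {[19,21]} hit by 21.
Points: 1, 9, 11, 17, 21 (5 total).

5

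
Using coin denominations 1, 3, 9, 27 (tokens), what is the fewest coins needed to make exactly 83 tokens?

5

83 = 3×27 + 2×1
Total coins = 3 + 2 = 5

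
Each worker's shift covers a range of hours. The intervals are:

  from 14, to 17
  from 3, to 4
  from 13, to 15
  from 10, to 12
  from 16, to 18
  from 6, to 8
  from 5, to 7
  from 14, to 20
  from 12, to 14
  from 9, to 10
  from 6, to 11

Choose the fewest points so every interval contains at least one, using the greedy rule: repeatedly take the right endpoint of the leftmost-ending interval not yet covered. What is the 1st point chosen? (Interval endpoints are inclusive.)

Process intervals by earliest right end; each time one isn't hit yet, stab at its right endpoint.
Sorted: [3,4] [5,7] [6,8] [9,10] [6,11] [10,12] [12,14] [13,15] [14,17] [16,18] [14,20]
{[3,4]} hit by 4; {[5,7],[6,8]} hit by 7; {[9,10],[6,11],[10,12]} hit by 10; {[12,14],[13,15],[14,17]} hit by 14; {[16,18],[14,20]} hit by 18.
Points: 4, 7, 10, 14, 18 (5 total).

4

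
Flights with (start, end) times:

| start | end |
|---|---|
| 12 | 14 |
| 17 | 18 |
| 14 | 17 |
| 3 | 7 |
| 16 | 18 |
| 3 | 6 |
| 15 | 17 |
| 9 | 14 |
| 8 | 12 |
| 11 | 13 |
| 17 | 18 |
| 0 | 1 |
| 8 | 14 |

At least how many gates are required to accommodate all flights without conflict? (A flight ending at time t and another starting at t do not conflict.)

4

Count concurrent intervals with a sweep; the peak is the room count.
starts: [0, 3, 3, 8, 8, 9, 11, 12, 14, 15, 16, 17, 17]
ends:   [1, 6, 7, 12, 13, 14, 14, 14, 17, 17, 18, 18, 18]
s0→1 e1→0 s3→1 s3→2 e6→1 e7→0 s8→1 s8→2 s9→3 s11→4  — peak 4.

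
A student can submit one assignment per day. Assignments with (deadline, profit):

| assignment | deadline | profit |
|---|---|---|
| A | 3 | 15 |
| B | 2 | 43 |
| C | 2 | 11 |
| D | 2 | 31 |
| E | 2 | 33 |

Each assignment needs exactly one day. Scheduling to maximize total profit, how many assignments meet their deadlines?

3

Sort by profit descending; place each in the latest free slot ≤ its deadline.
Profit order: B=43 E=33 D=31 A=15 C=11
Assign: B→slot 2, E→slot 1, D skipped, A→slot 3, C skipped.
Slots: [1:E] [2:B] [3:A]
3 of 5 scheduled.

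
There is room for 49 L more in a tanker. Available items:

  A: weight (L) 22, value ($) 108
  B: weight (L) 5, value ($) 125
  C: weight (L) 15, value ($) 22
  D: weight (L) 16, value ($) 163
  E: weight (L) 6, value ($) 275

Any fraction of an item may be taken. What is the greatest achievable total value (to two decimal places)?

671.00

Sort by value per unit weight and fill in that order.
Ratios (sorted): E 45.83, B 25.00, D 10.19, A 4.91, C 1.47
take E (6 @ 275); take B (5 @ 125); take D (16 @ 163); take A (22 @ 108). Capacity used 49/49.
Total value = 671.00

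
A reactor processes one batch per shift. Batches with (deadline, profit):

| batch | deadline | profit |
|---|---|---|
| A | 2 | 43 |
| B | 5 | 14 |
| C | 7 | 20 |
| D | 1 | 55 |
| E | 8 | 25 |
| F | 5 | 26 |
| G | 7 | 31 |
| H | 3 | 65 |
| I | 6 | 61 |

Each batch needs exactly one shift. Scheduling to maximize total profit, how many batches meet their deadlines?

Take jobs in profit order; each goes to the latest open slot no later than its deadline.
By profit: H(d3,65), I(d6,61), D(d1,55), A(d2,43), G(d7,31), F(d5,26), E(d8,25), C(d7,20), B(d5,14)
H→slot 3; I→slot 6; D→slot 1; A→slot 2; G→slot 7; F→slot 5; E→slot 8; C→slot 4; B skipped.
8 of 9 scheduled.

8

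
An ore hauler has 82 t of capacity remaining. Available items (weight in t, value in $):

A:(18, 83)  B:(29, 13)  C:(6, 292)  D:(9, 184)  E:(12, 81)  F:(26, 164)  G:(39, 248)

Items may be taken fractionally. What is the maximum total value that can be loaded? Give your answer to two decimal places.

905.92

Sort by value per unit weight and fill in that order.
Ratios (sorted): C 48.67, D 20.44, E 6.75, G 6.36, F 6.31, A 4.61, B 0.45
take C (6 @ 292); take D (9 @ 184); take E (12 @ 81); take G (39 @ 248); take 16/26 of F → 100.92. Capacity used 82/82.
Total value = 905.92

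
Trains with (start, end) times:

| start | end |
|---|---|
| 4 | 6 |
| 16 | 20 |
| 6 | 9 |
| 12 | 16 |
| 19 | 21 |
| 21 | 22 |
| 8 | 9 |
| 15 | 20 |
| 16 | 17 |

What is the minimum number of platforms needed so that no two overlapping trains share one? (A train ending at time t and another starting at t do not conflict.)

Events (time:±→running): 4:+→1 6:-→0 6:+→1 8:+→2 9:-→1 9:-→0 12:+→1 15:+→2 16:-→1 16:+→2 16:+→3 … peak 3.

3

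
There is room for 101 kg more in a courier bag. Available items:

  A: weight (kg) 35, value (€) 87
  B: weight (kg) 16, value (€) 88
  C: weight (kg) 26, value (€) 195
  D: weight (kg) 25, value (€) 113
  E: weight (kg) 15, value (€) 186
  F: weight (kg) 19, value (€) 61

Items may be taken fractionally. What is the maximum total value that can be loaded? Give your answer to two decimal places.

643.00

Sort by value per unit weight and fill in that order.
Order: E (186/15=12.40) > C (195/26=7.50) > B (88/16=5.50) > D (113/25=4.52) > F (61/19=3.21) > A (87/35=2.49)
Fill: take E (15 @ 186) → take C (26 @ 195) → take B (16 @ 88) → take D (25 @ 113) → take F (19 @ 61); 101/101 used.
Total value = 643.00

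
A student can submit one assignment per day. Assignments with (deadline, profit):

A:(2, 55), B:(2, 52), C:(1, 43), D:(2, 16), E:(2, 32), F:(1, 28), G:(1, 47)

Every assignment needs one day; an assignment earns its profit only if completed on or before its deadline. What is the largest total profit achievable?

107

By profit: A(d2,55), B(d2,52), G(d1,47), C(d1,43), E(d2,32), F(d1,28), D(d2,16)
A→slot 2; B→slot 1; G skipped; C skipped; E skipped; F skipped; D skipped.
Profit = 52 + 55 = 107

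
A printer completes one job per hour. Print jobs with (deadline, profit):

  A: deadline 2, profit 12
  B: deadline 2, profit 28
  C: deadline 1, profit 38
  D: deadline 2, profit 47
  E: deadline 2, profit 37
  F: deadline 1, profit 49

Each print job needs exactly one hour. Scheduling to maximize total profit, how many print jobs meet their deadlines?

Sort by profit descending; place each in the latest free slot ≤ its deadline.
Profit order: F=49 D=47 C=38 E=37 B=28 A=12
Assign: F→slot 1, D→slot 2, C skipped, E skipped, B skipped, A skipped.
Slots: [1:F] [2:D]
2 of 6 scheduled.

2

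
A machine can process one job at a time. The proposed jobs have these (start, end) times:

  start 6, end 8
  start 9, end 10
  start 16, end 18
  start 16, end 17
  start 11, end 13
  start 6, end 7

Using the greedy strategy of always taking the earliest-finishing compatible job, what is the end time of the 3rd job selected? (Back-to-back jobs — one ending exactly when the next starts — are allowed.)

13

By end time: (6,7), (6,8), (9,10), (11,13), (16,17), (16,18).
Pick (6,7); next start ≥ 7 → (9,10); next start ≥ 10 → (11,13); next start ≥ 13 → (16,17).
Selected: (6,7) (9,10) (11,13) (16,17)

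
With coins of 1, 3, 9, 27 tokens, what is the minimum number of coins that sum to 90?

90 − 3×27→9 − 1×9→0
Total coins = 3 + 1 = 4

4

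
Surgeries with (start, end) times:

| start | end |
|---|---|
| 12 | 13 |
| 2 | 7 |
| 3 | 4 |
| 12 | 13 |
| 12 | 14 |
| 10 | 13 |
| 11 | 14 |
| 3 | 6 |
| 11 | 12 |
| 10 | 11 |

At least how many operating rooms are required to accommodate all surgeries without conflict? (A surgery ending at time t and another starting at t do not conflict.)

5

Events (time:±→running): 2:+→1 3:+→2 3:+→3 4:-→2 6:-→1 7:-→0 10:+→1 10:+→2 11:-→1 11:+→2 11:+→3 12:-→2 12:+→3 12:+→4 12:+→5 … peak 5.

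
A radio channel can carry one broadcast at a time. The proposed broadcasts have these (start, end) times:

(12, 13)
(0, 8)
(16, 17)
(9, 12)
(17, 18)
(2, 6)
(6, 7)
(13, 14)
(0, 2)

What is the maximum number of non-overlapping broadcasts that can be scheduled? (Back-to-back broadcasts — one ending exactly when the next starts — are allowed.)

Greedy by earliest finish: after sorting by end time, pick each interval compatible with the last pick.
By end time: (0,2), (2,6), (6,7), (0,8), (9,12), (12,13), (13,14), (16,17), (17,18).
Pick (0,2); next start ≥ 2 → (2,6); next start ≥ 6 → (6,7); next start ≥ 7 → (9,12); next start ≥ 12 → (12,13); next start ≥ 13 → (13,14); next start ≥ 14 → (16,17); next start ≥ 17 → (17,18).
Selected 8 broadcasts.

8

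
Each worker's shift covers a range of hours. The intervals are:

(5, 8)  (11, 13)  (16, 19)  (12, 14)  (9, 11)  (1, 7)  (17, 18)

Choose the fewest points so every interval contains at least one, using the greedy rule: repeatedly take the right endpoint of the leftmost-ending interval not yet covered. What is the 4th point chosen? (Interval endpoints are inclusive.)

Process intervals by earliest right end; each time one isn't hit yet, stab at its right endpoint.
Sorted: [1,7] [5,8] [9,11] [11,13] [12,14] [17,18] [16,19]
{[1,7],[5,8]} hit by 7; {[9,11],[11,13]} hit by 11; {[12,14]} hit by 14; {[17,18],[16,19]} hit by 18.
Points: 7, 11, 14, 18 (4 total).

18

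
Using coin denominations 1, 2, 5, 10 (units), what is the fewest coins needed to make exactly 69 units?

9

Use the largest denomination that fits, subtract, and repeat.
69 = 6×10 + 1×5 + 2×2
Total coins = 6 + 1 + 2 = 9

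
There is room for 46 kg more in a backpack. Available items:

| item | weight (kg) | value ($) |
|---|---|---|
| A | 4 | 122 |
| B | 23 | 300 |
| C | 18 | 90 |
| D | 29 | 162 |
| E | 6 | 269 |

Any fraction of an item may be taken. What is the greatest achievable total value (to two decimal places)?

763.62

Greedy by value/weight ratio, highest first.
Order: E (269/6=44.83) > A (122/4=30.50) > B (300/23=13.04) > D (162/29=5.59) > C (90/18=5.00)
Fill: take E (6 @ 269) → take A (4 @ 122) → take B (23 @ 300) → take 13/29 of D → 72.62; 46/46 used.
Total value = 763.62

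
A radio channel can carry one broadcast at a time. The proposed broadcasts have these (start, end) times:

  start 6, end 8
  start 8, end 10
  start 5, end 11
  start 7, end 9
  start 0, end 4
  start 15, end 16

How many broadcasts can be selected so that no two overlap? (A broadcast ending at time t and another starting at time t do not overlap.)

4

Sort by end time and greedily take each interval whose start is ≥ the last chosen end.
By end time: (0,4), (6,8), (7,9), (8,10), (5,11), (15,16).
Pick (0,4); next start ≥ 4 → (6,8); next start ≥ 8 → (8,10); next start ≥ 10 → (15,16).
Selected 4 broadcasts.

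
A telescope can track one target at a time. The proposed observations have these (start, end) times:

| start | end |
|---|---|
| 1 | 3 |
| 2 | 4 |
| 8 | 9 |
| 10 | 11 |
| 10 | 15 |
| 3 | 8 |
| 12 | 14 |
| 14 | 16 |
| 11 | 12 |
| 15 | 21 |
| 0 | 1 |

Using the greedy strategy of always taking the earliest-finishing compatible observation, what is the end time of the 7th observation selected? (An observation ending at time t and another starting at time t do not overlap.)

By end time: (0,1), (1,3), (2,4), (3,8), (8,9), (10,11), (11,12), (12,14), (10,15), (14,16), (15,21).
Pick (0,1); next start ≥ 1 → (1,3); next start ≥ 3 → (3,8); next start ≥ 8 → (8,9); next start ≥ 9 → (10,11); next start ≥ 11 → (11,12); next start ≥ 12 → (12,14); next start ≥ 14 → (14,16).
Selected: (0,1) (1,3) (3,8) (8,9) (10,11) (11,12) (12,14) (14,16)

14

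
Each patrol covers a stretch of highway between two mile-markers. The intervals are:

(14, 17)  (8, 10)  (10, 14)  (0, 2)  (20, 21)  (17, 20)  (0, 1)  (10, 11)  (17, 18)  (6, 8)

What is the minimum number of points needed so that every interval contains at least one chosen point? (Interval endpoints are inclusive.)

5

Sorted: [0,1] [0,2] [6,8] [8,10] [10,11] [10,14] [14,17] [17,18] [17,20] [20,21]
{[0,1],[0,2]} hit by 1; {[6,8],[8,10]} hit by 8; {[10,11],[10,14]} hit by 11; {[14,17],[17,18],[17,20]} hit by 17; {[20,21]} hit by 21.
Points: 1, 8, 11, 17, 21 (5 total).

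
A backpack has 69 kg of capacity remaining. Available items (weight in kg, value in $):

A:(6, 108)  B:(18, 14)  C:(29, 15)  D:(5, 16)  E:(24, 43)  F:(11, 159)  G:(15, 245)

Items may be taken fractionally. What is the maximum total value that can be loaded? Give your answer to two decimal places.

Sort by value per unit weight and fill in that order.
Order: A (108/6=18.00) > G (245/15=16.33) > F (159/11=14.45) > D (16/5=3.20) > E (43/24=1.79) > B (14/18=0.78) > C (15/29=0.52)
Fill: take A (6 @ 108) → take G (15 @ 245) → take F (11 @ 159) → take D (5 @ 16) → take E (24 @ 43) → take 8/18 of B → 6.22; 69/69 used.
Total value = 577.22

577.22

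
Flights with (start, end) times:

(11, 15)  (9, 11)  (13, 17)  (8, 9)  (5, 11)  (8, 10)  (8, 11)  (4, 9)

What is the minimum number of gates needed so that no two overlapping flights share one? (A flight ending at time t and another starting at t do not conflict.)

5

starts: [4, 5, 8, 8, 8, 9, 11, 13]
ends:   [9, 9, 10, 11, 11, 11, 15, 17]
s4→1 s5→2 s8→3 s8→4 s8→5  — peak 5.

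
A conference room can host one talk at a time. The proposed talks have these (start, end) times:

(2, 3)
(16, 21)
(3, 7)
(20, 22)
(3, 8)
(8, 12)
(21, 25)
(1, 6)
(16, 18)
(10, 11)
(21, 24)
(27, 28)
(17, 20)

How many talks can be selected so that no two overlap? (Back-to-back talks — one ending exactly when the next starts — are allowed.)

Sorted by end: (2,3)  (1,6)  (3,7)  (3,8)  (10,11)  (8,12)  (16,18)  (17,20)  (16,21)  (20,22)  (21,24)  (21,25)  (27,28)
take (2,3); take (3,7); take (10,11); take (16,18); take (20,22); skip (21,24); take (27,28).
Selected 6 talks.

6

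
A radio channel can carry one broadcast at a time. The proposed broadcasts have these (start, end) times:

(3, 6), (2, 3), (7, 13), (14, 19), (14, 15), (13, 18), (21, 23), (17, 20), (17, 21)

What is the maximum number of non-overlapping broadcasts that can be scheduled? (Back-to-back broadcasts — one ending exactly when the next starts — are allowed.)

By end time: (2,3), (3,6), (7,13), (14,15), (13,18), (14,19), (17,20), (17,21), (21,23).
Pick (2,3); next start ≥ 3 → (3,6); next start ≥ 6 → (7,13); next start ≥ 13 → (14,15); next start ≥ 15 → (17,20); next start ≥ 20 → (21,23).
Selected 6 broadcasts.

6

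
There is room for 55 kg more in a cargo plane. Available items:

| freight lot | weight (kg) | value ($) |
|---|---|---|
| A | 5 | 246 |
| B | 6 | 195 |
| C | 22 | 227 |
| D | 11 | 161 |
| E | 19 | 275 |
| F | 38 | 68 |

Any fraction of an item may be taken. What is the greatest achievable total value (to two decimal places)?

1021.45

Sort by value per unit weight and fill in that order.
Ratios (sorted): A 49.20, B 32.50, D 14.64, E 14.47, C 10.32, F 1.79
take A (5 @ 246); take B (6 @ 195); take D (11 @ 161); take E (19 @ 275); take 14/22 of C → 144.45. Capacity used 55/55.
Total value = 1021.45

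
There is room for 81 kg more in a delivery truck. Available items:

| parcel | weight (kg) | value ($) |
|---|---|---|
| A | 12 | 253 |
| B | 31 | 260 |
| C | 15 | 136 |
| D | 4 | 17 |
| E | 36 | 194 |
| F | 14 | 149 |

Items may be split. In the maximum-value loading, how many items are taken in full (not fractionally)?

Order: A (253/12=21.08) > F (149/14=10.64) > C (136/15=9.07) > B (260/31=8.39) > E (194/36=5.39) > D (17/4=4.25)
Fill: take A (12 @ 253) → take F (14 @ 149) → take C (15 @ 136) → take B (31 @ 260) → take 9/36 of E → 48.50; 81/81 used.
4 item(s) taken whole; one partial (take 9/36 of E).

4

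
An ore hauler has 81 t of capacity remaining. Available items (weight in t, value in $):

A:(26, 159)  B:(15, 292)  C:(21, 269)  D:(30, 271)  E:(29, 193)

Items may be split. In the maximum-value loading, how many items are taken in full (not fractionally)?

Order: B (292/15=19.47) > C (269/21=12.81) > D (271/30=9.03) > E (193/29=6.66) > A (159/26=6.12)
Fill: take B (15 @ 292) → take C (21 @ 269) → take D (30 @ 271) → take 15/29 of E → 99.83; 81/81 used.
3 item(s) taken whole; one partial (take 15/29 of E).

3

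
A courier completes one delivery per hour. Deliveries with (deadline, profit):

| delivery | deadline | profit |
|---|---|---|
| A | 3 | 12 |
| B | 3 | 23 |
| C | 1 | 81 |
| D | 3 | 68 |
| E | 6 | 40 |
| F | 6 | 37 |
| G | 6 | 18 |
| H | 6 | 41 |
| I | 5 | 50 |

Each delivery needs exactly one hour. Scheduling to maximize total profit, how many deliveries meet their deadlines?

6

Profit order: C=81 D=68 I=50 H=41 E=40 F=37 B=23 G=18 A=12
Assign: C→slot 1, D→slot 3, I→slot 5, H→slot 6, E→slot 4, F→slot 2, B skipped, G skipped, A skipped.
Slots: [1:C] [2:F] [3:D] [4:E] [5:I] [6:H]
6 of 9 scheduled.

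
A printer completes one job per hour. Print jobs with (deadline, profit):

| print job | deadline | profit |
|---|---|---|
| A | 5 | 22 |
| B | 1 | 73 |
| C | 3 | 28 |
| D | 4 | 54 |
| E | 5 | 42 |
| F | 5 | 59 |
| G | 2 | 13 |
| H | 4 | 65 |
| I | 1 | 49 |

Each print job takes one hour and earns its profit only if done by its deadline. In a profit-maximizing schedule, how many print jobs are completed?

5

Sort by profit descending; place each in the latest free slot ≤ its deadline.
Profit order: B=73 H=65 F=59 D=54 I=49 E=42 C=28 A=22 G=13
Assign: B→slot 1, H→slot 4, F→slot 5, D→slot 3, I skipped, E→slot 2, C skipped, A skipped, G skipped.
Slots: [1:B] [2:E] [3:D] [4:H] [5:F]
5 of 9 scheduled.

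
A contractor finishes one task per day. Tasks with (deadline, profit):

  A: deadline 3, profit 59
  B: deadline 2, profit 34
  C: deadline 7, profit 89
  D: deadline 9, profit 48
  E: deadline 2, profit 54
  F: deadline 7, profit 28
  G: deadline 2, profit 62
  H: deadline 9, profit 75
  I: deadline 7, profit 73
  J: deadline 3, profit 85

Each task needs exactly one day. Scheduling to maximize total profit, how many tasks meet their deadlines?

By profit: C(d7,89), J(d3,85), H(d9,75), I(d7,73), G(d2,62), A(d3,59), E(d2,54), D(d9,48), B(d2,34), F(d7,28)
C→slot 7; J→slot 3; H→slot 9; I→slot 6; G→slot 2; A→slot 1; E skipped; D→slot 8; B skipped; F→slot 5.
8 of 10 scheduled.

8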